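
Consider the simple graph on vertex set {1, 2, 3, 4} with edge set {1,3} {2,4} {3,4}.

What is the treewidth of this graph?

A width-1 tree decomposition is:
Bags: B1 = {1, 3}  B2 = {3, 4}  B3 = {2, 4}
Tree: B1–B2, B2–B3
Every bag has size at most 2, so the width is 2 − 1 = 1 and tw(G) ≤ 1. G has an edge, so its treewidth is at least 1. Hence tw(G) = 1 exactly.

1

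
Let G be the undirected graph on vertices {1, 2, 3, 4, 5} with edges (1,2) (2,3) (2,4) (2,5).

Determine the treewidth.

A width-1 tree decomposition is:
Bags: B1 = {2, 4}  B2 = {2, 5}  B3 = {2, 3}  B4 = {1, 2}
Tree: B1–B2, B1–B3, B3–B4
The largest bag has 2 vertices, giving width 1; this decomposition certifies tw(G) ≤ 1. G has an edge, so its treewidth is at least 1. Combining the bounds, tw(G) = 1.

1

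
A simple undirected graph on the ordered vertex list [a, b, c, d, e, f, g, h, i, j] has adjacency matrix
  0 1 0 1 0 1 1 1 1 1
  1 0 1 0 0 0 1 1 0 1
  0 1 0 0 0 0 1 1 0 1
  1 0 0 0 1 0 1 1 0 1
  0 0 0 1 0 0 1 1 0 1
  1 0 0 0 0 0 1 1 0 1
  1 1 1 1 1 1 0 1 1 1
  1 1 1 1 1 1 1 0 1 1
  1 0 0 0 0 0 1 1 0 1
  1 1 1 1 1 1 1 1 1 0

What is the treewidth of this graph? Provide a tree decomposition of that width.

Treewidth 4.
One optimal decomposition is:
Bags: B1 = {a, d, g, h, j}  B2 = {a, b, g, h, j}  B3 = {b, c, g, h, j}  B4 = {d, e, g, h, j}  B5 = {a, f, g, h, j}  B6 = {a, g, h, i, j}
Tree: B1–B2, B2–B3, B1–B4, B1–B5, B1–B6

The largest bag has 5 vertices, giving width 4; this decomposition certifies tw(G) ≤ 4. Conversely, {d, e, g, h, j} is a clique of size 5, and the vertices of any clique must share a bag in every tree decomposition; so some bag has ≥ 5 vertices and tw(G) ≥ 4. Hence tw(G) = 4 exactly.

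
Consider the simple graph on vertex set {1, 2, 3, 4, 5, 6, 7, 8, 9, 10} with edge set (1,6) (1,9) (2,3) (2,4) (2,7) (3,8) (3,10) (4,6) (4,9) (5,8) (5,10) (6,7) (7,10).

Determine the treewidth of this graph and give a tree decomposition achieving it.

Each bag holds 3 vertices, so the decomposition has width 2, which upper-bounds the treewidth. For the lower bound, G contains the cycle 1–9–4–6–1, so G is not a forest; only forests have treewidth ≤ 1, hence tw(G) ≥ 2. The upper and lower bounds meet at 2, so that is the treewidth.

Treewidth 2.
One such decomposition:
Bags: B1 = {1, 6, 9}  B2 = {4, 6, 9}  B3 = {4, 6, 7}  B4 = {2, 4, 7}  B5 = {2, 7, 10}  B6 = {2, 3, 10}  B7 = {3, 5, 10}  B8 = {3, 5, 8}
Tree: B1–B2, B2–B3, B3–B4, B4–B5, B5–B6, B6–B7, B7–B8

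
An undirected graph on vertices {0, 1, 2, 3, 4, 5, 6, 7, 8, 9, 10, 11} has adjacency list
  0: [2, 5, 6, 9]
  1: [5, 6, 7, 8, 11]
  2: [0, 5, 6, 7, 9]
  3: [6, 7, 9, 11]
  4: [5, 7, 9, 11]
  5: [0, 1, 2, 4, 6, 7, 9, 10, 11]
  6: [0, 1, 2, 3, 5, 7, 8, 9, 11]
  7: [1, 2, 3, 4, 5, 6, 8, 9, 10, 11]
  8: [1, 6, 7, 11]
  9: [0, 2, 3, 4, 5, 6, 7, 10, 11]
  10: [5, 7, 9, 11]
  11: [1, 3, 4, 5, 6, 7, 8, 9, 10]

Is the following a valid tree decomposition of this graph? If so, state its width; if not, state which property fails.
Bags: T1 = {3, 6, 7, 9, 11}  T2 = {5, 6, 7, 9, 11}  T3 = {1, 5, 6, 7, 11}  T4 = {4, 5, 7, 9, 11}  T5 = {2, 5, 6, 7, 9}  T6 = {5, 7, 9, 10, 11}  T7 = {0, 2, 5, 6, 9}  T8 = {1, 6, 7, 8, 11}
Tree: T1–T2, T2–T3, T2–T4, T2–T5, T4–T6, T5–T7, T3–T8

Vertex coverage: the bags together contain {0, 1, 2, 3, 4, 5, 6, 7, 8, 9, 10, 11}, the full vertex set. Edge coverage: each edge of G has both endpoints in at least one bag. Running intersection: for every vertex, the bags containing it form a connected subtree. All three properties hold, so this is a valid tree decomposition of width max|bag| − 1 = 4, and hence tw(G) ≤ 4.

Yes; width 4.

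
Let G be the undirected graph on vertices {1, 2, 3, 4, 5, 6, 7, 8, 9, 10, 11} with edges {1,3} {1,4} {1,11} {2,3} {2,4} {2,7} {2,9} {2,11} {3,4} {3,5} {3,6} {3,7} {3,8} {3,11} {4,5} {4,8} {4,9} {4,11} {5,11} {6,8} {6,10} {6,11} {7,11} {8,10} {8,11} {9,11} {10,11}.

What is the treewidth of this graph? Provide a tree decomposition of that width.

Treewidth 3.
One optimal decomposition is:
Bags: B1 = {1, 3, 4, 11}  B2 = {3, 4, 5, 11}  B3 = {3, 4, 8, 11}  B4 = {3, 6, 8, 11}  B5 = {2, 3, 4, 11}  B6 = {2, 3, 7, 11}  B7 = {6, 8, 10, 11}  B8 = {2, 4, 9, 11}
Tree: B1–B2, B2–B3, B3–B4, B1–B5, B5–B6, B4–B7, B5–B8

The largest bag has 4 vertices, giving width 3; this decomposition certifies tw(G) ≤ 3. Conversely, {2, 4, 9, 11} is a clique of size 4, and the vertices of any clique must share a bag in every tree decomposition; so some bag has ≥ 4 vertices and tw(G) ≥ 3. Hence tw(G) = 3 exactly.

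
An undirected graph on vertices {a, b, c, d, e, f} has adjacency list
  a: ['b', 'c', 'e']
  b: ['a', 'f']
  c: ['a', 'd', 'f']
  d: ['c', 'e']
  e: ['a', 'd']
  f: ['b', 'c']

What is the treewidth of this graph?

2

A width-2 tree decomposition is:
Bags: B1 = {a, b, f}  B2 = {a, c, f}  B3 = {a, c, e}  B4 = {c, d, e}
Tree: B1–B2, B2–B3, B3–B4
Each bag holds 3 vertices, so the decomposition has width 2, which upper-bounds the treewidth. For the lower bound, G contains the cycle b–f–c–a–b, so G is not a forest; only forests have treewidth ≤ 1, hence tw(G) ≥ 2. Therefore the treewidth is 2.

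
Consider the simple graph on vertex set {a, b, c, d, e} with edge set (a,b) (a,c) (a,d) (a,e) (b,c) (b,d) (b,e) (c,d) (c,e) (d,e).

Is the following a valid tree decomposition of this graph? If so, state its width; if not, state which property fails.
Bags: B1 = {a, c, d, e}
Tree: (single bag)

A tree decomposition must satisfy three properties: every vertex lies in some bag; for every edge, both endpoints lie together in some bag; and for every vertex, the bags containing it form a connected subtree. Here vertex b appears in no bag, so the decomposition is invalid.

No — vertex b appears in no bag.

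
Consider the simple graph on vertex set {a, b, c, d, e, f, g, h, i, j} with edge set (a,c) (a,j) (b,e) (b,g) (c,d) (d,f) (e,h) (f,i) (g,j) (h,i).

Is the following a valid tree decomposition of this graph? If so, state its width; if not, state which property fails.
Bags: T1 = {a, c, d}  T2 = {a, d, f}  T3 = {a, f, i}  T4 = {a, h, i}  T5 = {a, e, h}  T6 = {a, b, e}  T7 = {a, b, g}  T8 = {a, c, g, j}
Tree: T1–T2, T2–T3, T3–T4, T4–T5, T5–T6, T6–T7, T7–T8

A tree decomposition must satisfy three properties: every vertex lies in some bag; for every edge, both endpoints lie together in some bag; and for every vertex, the bags containing it form a connected subtree. Here bags containing vertex c are not connected in the tree, so the decomposition is invalid.

No — bags containing vertex c are not connected in the tree.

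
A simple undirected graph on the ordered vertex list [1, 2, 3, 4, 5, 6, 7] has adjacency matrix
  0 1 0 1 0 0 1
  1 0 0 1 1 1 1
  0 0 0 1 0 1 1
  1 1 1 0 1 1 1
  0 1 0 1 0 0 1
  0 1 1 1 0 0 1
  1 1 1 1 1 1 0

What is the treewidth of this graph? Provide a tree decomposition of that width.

Treewidth 3.
One optimal decomposition is:
Bags: B1 = {2, 4, 5, 7}  B2 = {2, 4, 6, 7}  B3 = {1, 2, 4, 7}  B4 = {3, 4, 6, 7}
Tree: B1–B2, B1–B3, B2–B4

Each bag holds 4 vertices, so the decomposition has width 3, which upper-bounds the treewidth. Conversely, {1, 2, 4, 7} is a clique of size 4, and the vertices of any clique must share a bag in every tree decomposition; so some bag has ≥ 4 vertices and tw(G) ≥ 3. Therefore the treewidth is 3.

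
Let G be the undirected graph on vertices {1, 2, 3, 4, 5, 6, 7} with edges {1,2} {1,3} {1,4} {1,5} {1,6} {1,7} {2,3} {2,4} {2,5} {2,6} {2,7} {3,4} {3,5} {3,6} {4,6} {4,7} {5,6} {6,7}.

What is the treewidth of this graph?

A width-4 tree decomposition is:
Bags: B1 = {1, 2, 4, 6, 7}  B2 = {1, 2, 3, 4, 6}  B3 = {1, 2, 3, 5, 6}
Tree: B1–B2, B2–B3
Every bag has size at most 5, so the width is 5 − 1 = 4 and tw(G) ≤ 4. Conversely, {1, 2, 3, 4, 6} is a clique of size 5, and the vertices of any clique must share a bag in every tree decomposition; so some bag has ≥ 5 vertices and tw(G) ≥ 4. Therefore the treewidth is 4.

4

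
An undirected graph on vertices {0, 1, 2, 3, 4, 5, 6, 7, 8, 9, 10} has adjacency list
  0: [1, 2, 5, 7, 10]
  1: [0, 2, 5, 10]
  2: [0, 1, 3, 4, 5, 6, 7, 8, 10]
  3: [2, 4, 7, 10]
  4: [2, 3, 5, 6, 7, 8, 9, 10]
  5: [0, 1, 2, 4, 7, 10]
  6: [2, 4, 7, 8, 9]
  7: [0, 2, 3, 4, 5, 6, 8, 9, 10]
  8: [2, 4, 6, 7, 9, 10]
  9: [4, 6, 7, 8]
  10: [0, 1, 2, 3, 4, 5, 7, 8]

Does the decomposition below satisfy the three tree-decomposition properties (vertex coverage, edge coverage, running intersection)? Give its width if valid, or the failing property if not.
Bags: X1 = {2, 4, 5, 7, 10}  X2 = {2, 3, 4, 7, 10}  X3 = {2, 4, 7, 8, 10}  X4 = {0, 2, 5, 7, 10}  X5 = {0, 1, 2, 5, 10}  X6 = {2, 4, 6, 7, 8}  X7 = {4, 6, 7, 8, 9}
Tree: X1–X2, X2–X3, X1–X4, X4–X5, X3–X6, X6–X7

Yes; width 4.

Vertex coverage: the bags together contain {0, 1, 2, 3, 4, 5, 6, 7, 8, 9, 10}, the full vertex set. Edge coverage: each edge of G has both endpoints in at least one bag. Running intersection: for every vertex, the bags containing it form a connected subtree. All three properties hold, so this is a valid tree decomposition of width max|bag| − 1 = 4, and hence tw(G) ≤ 4.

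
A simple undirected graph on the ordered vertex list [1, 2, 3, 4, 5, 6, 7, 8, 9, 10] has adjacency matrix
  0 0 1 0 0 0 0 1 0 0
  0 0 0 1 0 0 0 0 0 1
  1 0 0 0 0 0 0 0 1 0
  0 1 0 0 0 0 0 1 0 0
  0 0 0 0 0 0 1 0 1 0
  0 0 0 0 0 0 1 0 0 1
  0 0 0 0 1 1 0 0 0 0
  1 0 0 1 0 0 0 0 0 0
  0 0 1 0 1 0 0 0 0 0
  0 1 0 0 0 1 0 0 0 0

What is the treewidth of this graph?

A width-2 tree decomposition is:
Bags: B1 = {1, 3, 9}  B2 = {1, 8, 9}  B3 = {4, 8, 9}  B4 = {2, 4, 9}  B5 = {2, 9, 10}  B6 = {6, 9, 10}  B7 = {6, 7, 9}  B8 = {5, 7, 9}
Tree: B1–B2, B2–B3, B3–B4, B4–B5, B5–B6, B6–B7, B7–B8
Each bag holds 3 vertices, so the decomposition has width 2, which upper-bounds the treewidth. For the lower bound, G contains the cycle 9–3–1–8–4–2–10–6–7–5–9, so G is not a forest; only forests have treewidth ≤ 1, hence tw(G) ≥ 2. Hence tw(G) = 2 exactly.

2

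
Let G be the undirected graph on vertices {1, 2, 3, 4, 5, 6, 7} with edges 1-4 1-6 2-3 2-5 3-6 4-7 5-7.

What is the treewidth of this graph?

2

A width-2 tree decomposition is:
Bags: B1 = {1, 3, 6}  B2 = {1, 2, 3}  B3 = {1, 2, 5}  B4 = {1, 5, 7}  B5 = {1, 4, 7}
Tree: B1–B2, B2–B3, B3–B4, B4–B5
The largest bag has 3 vertices, giving width 2; this decomposition certifies tw(G) ≤ 2. The edges 1–6–3–2–5–7–4–1 form a cycle, so G is not a tree and its treewidth is at least 2. Hence tw(G) = 2 exactly.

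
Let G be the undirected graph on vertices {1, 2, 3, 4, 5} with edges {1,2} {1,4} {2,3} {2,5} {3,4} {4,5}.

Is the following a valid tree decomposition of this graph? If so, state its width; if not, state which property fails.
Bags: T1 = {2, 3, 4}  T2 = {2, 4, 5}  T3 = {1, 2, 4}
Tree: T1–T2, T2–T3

Every vertex of G appears in some bag (union = {1, 2, 3, 4, 5}); every edge is covered by a bag; and for each vertex v the set of bags containing v is connected in the bag tree. The decomposition is therefore valid. The largest bag has 3 vertices, so the width is 2.

Yes; width 2.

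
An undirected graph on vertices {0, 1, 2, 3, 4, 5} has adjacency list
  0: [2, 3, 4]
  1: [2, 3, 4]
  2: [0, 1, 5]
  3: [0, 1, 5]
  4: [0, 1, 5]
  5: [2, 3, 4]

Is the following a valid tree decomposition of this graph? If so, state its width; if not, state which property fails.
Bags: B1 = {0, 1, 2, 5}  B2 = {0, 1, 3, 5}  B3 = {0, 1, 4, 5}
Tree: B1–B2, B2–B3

Every vertex of G appears in some bag (union = {0, 1, 2, 3, 4, 5}); every edge is covered by a bag; and for each vertex v the set of bags containing v is connected in the bag tree. The decomposition is therefore valid. The largest bag has 4 vertices, so the width is 3.

Yes; width 3.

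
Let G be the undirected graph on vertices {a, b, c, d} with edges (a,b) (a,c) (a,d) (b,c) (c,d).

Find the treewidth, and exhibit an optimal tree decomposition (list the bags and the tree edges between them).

Treewidth 2.
Bags: B1 = {a, c, d}  B2 = {a, b, c}
Tree: B1–B2

Each bag holds 3 vertices, so the decomposition has width 2, which upper-bounds the treewidth. On the other hand G contains the 3-clique {a, c, d}. A clique must lie in a single bag of any decomposition, so no decomposition can have width below 2. The upper and lower bounds meet at 2, so that is the treewidth.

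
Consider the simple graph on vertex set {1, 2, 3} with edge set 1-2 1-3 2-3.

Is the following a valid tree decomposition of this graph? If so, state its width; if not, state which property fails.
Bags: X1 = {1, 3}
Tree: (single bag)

A tree decomposition must satisfy three properties: every vertex lies in some bag; for every edge, both endpoints lie together in some bag; and for every vertex, the bags containing it form a connected subtree. Here vertex 2 appears in no bag, so the decomposition is invalid.

No — vertex 2 appears in no bag.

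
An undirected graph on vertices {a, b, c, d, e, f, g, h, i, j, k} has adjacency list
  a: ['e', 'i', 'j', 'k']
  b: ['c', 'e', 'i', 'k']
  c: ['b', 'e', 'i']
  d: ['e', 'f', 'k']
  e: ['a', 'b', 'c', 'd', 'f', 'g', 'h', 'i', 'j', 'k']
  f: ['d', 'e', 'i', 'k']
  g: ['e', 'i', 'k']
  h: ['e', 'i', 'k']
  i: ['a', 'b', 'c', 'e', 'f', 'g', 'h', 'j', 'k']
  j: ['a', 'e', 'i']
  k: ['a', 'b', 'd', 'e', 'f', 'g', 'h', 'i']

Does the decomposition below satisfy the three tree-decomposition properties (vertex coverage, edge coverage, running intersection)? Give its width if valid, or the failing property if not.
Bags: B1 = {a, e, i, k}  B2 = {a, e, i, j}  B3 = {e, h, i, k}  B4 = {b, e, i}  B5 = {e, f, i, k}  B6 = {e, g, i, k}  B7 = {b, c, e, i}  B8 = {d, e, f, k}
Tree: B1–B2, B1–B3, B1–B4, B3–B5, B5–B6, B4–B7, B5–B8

No — edge (k,b) lies in no bag.

A tree decomposition must satisfy three properties: every vertex lies in some bag; for every edge, both endpoints lie together in some bag; and for every vertex, the bags containing it form a connected subtree. Here edge (k,b) lies in no bag, so the decomposition is invalid.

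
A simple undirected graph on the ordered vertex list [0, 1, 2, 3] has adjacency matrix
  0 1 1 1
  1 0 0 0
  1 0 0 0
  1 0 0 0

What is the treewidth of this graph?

1

A width-1 tree decomposition is:
Bags: B1 = {0, 1}  B2 = {0, 3}  B3 = {0, 2}
Tree: B1–B2, B2–B3
Every bag has size at most 2, so the width is 2 − 1 = 1 and tw(G) ≤ 1. Any graph with an edge has treewidth ≥ 1, and G has the edge 1–0. Hence tw(G) = 1 exactly.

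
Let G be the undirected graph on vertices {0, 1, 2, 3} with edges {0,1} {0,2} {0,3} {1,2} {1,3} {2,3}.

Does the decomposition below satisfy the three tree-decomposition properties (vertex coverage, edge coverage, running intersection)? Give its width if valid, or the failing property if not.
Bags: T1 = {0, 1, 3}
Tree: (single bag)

No — vertex 2 appears in no bag.

A tree decomposition must satisfy three properties: every vertex lies in some bag; for every edge, both endpoints lie together in some bag; and for every vertex, the bags containing it form a connected subtree. Here vertex 2 appears in no bag, so the decomposition is invalid.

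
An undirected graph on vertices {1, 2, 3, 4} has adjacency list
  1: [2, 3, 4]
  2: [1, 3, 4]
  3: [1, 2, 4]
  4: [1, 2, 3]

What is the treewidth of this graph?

3

A width-3 tree decomposition is:
Bags: B1 = {1, 2, 3, 4}
Tree: (single bag)
A single bag containing all 4 vertices is trivially a valid decomposition of width 3. Conversely, {1, 2, 3, 4} is a clique of size 4, and the vertices of any clique must share a bag in every tree decomposition; so some bag has ≥ 4 vertices and tw(G) ≥ 3. Hence tw(G) = 3 exactly.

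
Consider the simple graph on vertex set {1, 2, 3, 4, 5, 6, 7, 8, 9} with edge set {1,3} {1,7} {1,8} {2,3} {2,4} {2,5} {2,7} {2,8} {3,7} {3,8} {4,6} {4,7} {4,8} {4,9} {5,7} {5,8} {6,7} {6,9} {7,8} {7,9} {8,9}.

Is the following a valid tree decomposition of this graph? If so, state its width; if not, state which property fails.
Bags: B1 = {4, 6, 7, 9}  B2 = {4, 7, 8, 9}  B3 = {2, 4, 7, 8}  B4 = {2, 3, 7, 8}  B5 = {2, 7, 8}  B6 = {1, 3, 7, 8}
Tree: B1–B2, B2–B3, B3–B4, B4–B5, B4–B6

No — vertex 5 appears in no bag.

A tree decomposition must satisfy three properties: every vertex lies in some bag; for every edge, both endpoints lie together in some bag; and for every vertex, the bags containing it form a connected subtree. Here vertex 5 appears in no bag, so the decomposition is invalid.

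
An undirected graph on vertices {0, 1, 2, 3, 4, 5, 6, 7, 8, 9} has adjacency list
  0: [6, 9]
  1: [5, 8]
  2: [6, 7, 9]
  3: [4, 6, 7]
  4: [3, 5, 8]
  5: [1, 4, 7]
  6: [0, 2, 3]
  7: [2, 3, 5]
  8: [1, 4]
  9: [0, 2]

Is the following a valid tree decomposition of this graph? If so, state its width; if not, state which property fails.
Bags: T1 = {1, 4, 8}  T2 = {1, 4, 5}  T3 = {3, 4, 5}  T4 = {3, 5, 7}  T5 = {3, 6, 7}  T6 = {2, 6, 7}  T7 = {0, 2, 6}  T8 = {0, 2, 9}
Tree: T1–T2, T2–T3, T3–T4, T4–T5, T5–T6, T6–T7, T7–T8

Checking the three conditions: (i) the bags cover all of {0, 1, 2, 3, 4, 5, 6, 7, 8, 9}; (ii) for each edge, some bag contains both endpoints; (iii) the bags containing any fixed vertex form a subtree. All hold, so the decomposition is valid with width 3 − 1 = 2.

Yes; width 2.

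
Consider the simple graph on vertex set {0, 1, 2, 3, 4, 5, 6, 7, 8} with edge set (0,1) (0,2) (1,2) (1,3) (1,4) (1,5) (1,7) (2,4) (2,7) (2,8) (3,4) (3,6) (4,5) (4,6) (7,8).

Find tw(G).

2

A width-2 tree decomposition is:
Bags: B1 = {0, 1, 2}  B2 = {1, 2, 4}  B3 = {1, 2, 7}  B4 = {1, 3, 4}  B5 = {2, 7, 8}  B6 = {1, 4, 5}  B7 = {3, 4, 6}
Tree: B1–B2, B2–B3, B2–B4, B3–B5, B2–B6, B4–B7
Every bag has size at most 3, so the width is 3 − 1 = 2 and tw(G) ≤ 2. On the other hand G contains the 3-clique {2, 7, 8}. A clique must lie in a single bag of any decomposition, so no decomposition can have width below 2. Combining the bounds, tw(G) = 2.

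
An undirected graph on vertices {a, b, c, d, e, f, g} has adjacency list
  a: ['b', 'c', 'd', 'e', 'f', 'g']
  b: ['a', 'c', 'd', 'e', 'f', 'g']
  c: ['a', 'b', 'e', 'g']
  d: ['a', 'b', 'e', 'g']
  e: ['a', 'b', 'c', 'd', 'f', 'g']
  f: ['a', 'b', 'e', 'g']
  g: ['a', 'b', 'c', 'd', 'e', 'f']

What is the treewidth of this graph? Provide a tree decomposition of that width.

The largest bag has 5 vertices, giving width 4; this decomposition certifies tw(G) ≤ 4. For the lower bound, the 5 vertices {a, b, d, e, g} are pairwise adjacent, and any tree decomposition puts a clique entirely inside one bag — forcing width ≥ 4. Combining the bounds, tw(G) = 4.

Treewidth 4.
Bags: B1 = {a, b, e, f, g}  B2 = {a, b, d, e, g}  B3 = {a, b, c, e, g}
Tree: B1–B2, B1–B3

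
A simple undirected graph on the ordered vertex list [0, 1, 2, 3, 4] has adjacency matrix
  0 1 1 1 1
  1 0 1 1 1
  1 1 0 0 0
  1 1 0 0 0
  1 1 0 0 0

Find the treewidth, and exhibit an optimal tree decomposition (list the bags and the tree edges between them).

Each bag holds 3 vertices, so the decomposition has width 2, which upper-bounds the treewidth. For the lower bound, the 3 vertices {0, 1, 2} are pairwise adjacent, and any tree decomposition puts a clique entirely inside one bag — forcing width ≥ 2. Combining the bounds, tw(G) = 2.

Treewidth 2.
One such decomposition:
Bags: B1 = {0, 1, 2}  B2 = {0, 1, 3}  B3 = {0, 1, 4}
Tree: B1–B2, B2–B3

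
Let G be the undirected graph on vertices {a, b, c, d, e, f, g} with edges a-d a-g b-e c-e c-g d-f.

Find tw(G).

1

A width-1 tree decomposition is:
Bags: B1 = {d, f}  B2 = {a, d}  B3 = {a, g}  B4 = {c, g}  B5 = {c, e}  B6 = {b, e}
Tree: B1–B2, B2–B3, B3–B4, B4–B5, B5–B6
Every bag has size at most 2, so the width is 2 − 1 = 1 and tw(G) ≤ 1. G has an edge, so its treewidth is at least 1. Hence tw(G) = 1 exactly.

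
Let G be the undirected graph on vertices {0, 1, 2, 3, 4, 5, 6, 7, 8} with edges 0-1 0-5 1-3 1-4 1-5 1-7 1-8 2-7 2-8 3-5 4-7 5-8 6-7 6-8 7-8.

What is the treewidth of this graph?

A width-2 tree decomposition is:
Bags: B1 = {1, 5, 8}  B2 = {1, 3, 5}  B3 = {1, 7, 8}  B4 = {1, 4, 7}  B5 = {6, 7, 8}  B6 = {0, 1, 5}  B7 = {2, 7, 8}
Tree: B1–B2, B1–B3, B3–B4, B3–B5, B1–B6, B3–B7
Every bag has size at most 3, so the width is 3 − 1 = 2 and tw(G) ≤ 2. For the lower bound, the 3 vertices {1, 4, 7} are pairwise adjacent, and any tree decomposition puts a clique entirely inside one bag — forcing width ≥ 2. Hence tw(G) = 2 exactly.

2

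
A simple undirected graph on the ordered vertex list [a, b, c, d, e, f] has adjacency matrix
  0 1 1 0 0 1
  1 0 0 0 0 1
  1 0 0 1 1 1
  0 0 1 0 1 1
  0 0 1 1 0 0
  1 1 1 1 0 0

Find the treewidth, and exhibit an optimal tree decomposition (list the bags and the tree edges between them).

Treewidth 2.
One optimal decomposition is:
Bags: B1 = {c, d, e}  B2 = {c, d, f}  B3 = {a, c, f}  B4 = {a, b, f}
Tree: B1–B2, B2–B3, B3–B4

Every bag has size at most 3, so the width is 3 − 1 = 2 and tw(G) ≤ 2. For the lower bound, the 3 vertices {c, d, e} are pairwise adjacent, and any tree decomposition puts a clique entirely inside one bag — forcing width ≥ 2. The upper and lower bounds meet at 2, so that is the treewidth.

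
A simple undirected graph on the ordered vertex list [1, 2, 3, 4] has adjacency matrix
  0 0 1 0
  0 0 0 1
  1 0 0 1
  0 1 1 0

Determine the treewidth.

A width-1 tree decomposition is:
Bags: B1 = {3, 4}  B2 = {2, 4}  B3 = {1, 3}
Tree: B1–B2, B1–B3
Each bag holds 2 vertices, so the decomposition has width 1, which upper-bounds the treewidth. Any graph with an edge has treewidth ≥ 1, and G has the edge 4–3. Hence tw(G) = 1 exactly.

1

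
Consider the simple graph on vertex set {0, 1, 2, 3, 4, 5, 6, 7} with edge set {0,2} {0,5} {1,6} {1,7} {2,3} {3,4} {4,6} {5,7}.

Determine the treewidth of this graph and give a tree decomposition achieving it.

Every bag has size at most 3, so the width is 3 − 1 = 2 and tw(G) ≤ 2. The edges 6–4–3–2–0–5–7–1–6 form a cycle, so G is not a tree and its treewidth is at least 2. Hence tw(G) = 2 exactly.

Treewidth 2.
One optimal decomposition is:
Bags: B1 = {3, 4, 6}  B2 = {2, 3, 6}  B3 = {0, 2, 6}  B4 = {0, 5, 6}  B5 = {5, 6, 7}  B6 = {1, 6, 7}
Tree: B1–B2, B2–B3, B3–B4, B4–B5, B5–B6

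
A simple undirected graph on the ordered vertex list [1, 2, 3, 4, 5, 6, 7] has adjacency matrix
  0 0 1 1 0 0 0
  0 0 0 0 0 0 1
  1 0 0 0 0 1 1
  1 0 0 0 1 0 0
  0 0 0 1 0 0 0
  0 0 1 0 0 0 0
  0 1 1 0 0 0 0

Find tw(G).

A width-1 tree decomposition is:
Bags: B1 = {1, 3}  B2 = {1, 4}  B3 = {3, 7}  B4 = {2, 7}  B5 = {3, 6}  B6 = {4, 5}
Tree: B1–B2, B1–B3, B3–B4, B1–B5, B2–B6
Each bag holds 2 vertices, so the decomposition has width 1, which upper-bounds the treewidth. Since G has at least one edge (e.g. 3–1), it is not an edgeless graph, so tw(G) ≥ 1. Combining the bounds, tw(G) = 1.

1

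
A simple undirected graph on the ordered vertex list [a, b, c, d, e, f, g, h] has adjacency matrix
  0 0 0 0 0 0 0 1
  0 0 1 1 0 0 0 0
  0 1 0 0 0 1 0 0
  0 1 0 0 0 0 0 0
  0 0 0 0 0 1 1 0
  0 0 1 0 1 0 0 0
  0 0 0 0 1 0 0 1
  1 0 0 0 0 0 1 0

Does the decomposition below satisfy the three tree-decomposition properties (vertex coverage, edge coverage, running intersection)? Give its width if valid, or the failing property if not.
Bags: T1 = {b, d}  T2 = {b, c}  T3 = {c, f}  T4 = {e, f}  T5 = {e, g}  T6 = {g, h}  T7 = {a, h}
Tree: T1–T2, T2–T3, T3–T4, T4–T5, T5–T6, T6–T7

Every vertex of G appears in some bag (union = {a, b, c, d, e, f, g, h}); every edge is covered by a bag; and for each vertex v the set of bags containing v is connected in the bag tree. The decomposition is therefore valid. The largest bag has 2 vertices, so the width is 1.

Yes; width 1.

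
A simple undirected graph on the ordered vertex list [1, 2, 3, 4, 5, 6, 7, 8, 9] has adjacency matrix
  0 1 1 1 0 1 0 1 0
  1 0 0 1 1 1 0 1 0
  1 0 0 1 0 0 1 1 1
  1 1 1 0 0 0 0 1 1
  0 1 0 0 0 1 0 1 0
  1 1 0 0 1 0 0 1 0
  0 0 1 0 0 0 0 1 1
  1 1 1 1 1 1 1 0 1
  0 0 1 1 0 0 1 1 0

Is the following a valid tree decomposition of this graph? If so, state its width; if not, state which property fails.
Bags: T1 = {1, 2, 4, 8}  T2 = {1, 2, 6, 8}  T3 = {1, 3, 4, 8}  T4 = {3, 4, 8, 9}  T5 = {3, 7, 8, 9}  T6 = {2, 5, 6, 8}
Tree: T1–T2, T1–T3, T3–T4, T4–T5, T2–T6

Yes; width 3.

Checking the three conditions: (i) the bags cover all of {1, 2, 3, 4, 5, 6, 7, 8, 9}; (ii) for each edge, some bag contains both endpoints; (iii) the bags containing any fixed vertex form a subtree. All hold, so the decomposition is valid with width 4 − 1 = 3.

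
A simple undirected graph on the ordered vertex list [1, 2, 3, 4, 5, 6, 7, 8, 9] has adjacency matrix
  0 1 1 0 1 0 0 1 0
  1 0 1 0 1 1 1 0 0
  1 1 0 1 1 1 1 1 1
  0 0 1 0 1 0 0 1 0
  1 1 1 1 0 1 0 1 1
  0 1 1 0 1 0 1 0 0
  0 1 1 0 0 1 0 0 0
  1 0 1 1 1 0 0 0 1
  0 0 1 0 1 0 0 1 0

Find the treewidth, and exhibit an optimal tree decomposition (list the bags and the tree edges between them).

Treewidth 3.
One optimal decomposition is:
Bags: B1 = {1, 2, 3, 5}  B2 = {1, 3, 5, 8}  B3 = {2, 3, 5, 6}  B4 = {2, 3, 6, 7}  B5 = {3, 4, 5, 8}  B6 = {3, 5, 8, 9}
Tree: B1–B2, B1–B3, B3–B4, B2–B5, B2–B6

Every bag has size at most 4, so the width is 4 − 1 = 3 and tw(G) ≤ 3. Conversely, {1, 3, 5, 8} is a clique of size 4, and the vertices of any clique must share a bag in every tree decomposition; so some bag has ≥ 4 vertices and tw(G) ≥ 3. The upper and lower bounds meet at 3, so that is the treewidth.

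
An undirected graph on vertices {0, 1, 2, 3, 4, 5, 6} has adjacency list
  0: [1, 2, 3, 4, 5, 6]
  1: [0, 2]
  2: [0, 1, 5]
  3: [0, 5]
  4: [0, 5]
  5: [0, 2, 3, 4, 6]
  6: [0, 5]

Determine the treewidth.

A width-2 tree decomposition is:
Bags: B1 = {0, 5, 6}  B2 = {0, 4, 5}  B3 = {0, 3, 5}  B4 = {0, 2, 5}  B5 = {0, 1, 2}
Tree: B1–B2, B2–B3, B2–B4, B4–B5
Every bag has size at most 3, so the width is 3 − 1 = 2 and tw(G) ≤ 2. On the other hand G contains the 3-clique {0, 1, 2}. A clique must lie in a single bag of any decomposition, so no decomposition can have width below 2. The upper and lower bounds meet at 2, so that is the treewidth.

2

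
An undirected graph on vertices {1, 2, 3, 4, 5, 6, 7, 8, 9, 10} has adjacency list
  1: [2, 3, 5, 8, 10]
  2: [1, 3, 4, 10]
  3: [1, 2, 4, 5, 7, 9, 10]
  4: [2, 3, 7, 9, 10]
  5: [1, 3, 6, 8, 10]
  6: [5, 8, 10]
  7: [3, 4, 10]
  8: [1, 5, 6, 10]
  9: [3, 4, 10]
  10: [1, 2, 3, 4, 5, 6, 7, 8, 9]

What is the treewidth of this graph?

3

A width-3 tree decomposition is:
Bags: B1 = {2, 3, 4, 10}  B2 = {3, 4, 7, 10}  B3 = {1, 2, 3, 10}  B4 = {1, 3, 5, 10}  B5 = {1, 5, 8, 10}  B6 = {3, 4, 9, 10}  B7 = {5, 6, 8, 10}
Tree: B1–B2, B1–B3, B3–B4, B4–B5, B1–B6, B5–B7
Every bag has size at most 4, so the width is 4 − 1 = 3 and tw(G) ≤ 3. Conversely, {1, 5, 8, 10} is a clique of size 4, and the vertices of any clique must share a bag in every tree decomposition; so some bag has ≥ 4 vertices and tw(G) ≥ 3. Therefore the treewidth is 3.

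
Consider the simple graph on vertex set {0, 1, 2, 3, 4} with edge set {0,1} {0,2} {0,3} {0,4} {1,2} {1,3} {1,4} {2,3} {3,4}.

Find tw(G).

3

A width-3 tree decomposition is:
Bags: B1 = {0, 1, 2, 3}  B2 = {0, 1, 3, 4}
Tree: B1–B2
Each bag holds 4 vertices, so the decomposition has width 3, which upper-bounds the treewidth. Conversely, {0, 1, 2, 3} is a clique of size 4, and the vertices of any clique must share a bag in every tree decomposition; so some bag has ≥ 4 vertices and tw(G) ≥ 3. Combining the bounds, tw(G) = 3.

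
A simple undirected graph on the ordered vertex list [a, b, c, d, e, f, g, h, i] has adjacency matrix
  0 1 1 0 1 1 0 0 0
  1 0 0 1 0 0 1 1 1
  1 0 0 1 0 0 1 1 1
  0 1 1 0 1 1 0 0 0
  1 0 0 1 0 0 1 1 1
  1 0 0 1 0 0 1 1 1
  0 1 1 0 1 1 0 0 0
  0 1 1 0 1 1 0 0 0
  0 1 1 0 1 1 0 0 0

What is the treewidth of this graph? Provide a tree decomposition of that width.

Treewidth 4.
One such decomposition:
Bags: B1 = {b, c, e, f, i}  B2 = {b, c, e, f, g}  B3 = {b, c, e, f, h}  B4 = {a, b, c, e, f}  B5 = {b, c, d, e, f}
Tree: B1–B2, B2–B3, B3–B4, B4–B5

The largest bag has 5 vertices, giving width 4; this decomposition certifies tw(G) ≤ 4. For the lower bound: the 5 vertex sets {f,i}, {e,g}, {b,h}, {c}, {a} are disjoint, each induces a connected subgraph, and every pair is joined by at least one edge of G. Contracting each set to a single vertex therefore yields K_{5} as a minor, and since treewidth is minor-monotone, tw(G) ≥ tw(K_{5}) = 4. Therefore the treewidth is 4.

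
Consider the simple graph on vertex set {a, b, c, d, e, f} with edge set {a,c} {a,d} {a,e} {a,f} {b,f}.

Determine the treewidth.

A width-1 tree decomposition is:
Bags: B1 = {a, f}  B2 = {a, c}  B3 = {a, e}  B4 = {b, f}  B5 = {a, d}
Tree: B1–B2, B2–B3, B1–B4, B1–B5
The largest bag has 2 vertices, giving width 1; this decomposition certifies tw(G) ≤ 1. Since G has at least one edge (e.g. a–f), it is not an edgeless graph, so tw(G) ≥ 1. Therefore the treewidth is 1.

1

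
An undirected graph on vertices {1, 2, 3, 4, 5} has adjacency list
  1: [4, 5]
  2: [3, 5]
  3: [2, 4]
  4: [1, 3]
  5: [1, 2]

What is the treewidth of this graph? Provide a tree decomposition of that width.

Treewidth 2.
One such decomposition:
Bags: B1 = {1, 2, 5}  B2 = {1, 2, 3}  B3 = {1, 3, 4}
Tree: B1–B2, B2–B3

Every bag has size at most 3, so the width is 3 − 1 = 2 and tw(G) ≤ 2. Since 1–5–2–3–4–1 is a cycle in G, G is not acyclic. Forests are exactly the graphs of treewidth ≤ 1, so tw(G) ≥ 2. Hence tw(G) = 2 exactly.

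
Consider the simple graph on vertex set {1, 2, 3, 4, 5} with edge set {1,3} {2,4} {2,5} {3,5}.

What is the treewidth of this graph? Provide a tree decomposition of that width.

Treewidth 1.
Bags: B1 = {2, 4}  B2 = {2, 5}  B3 = {3, 5}  B4 = {1, 3}
Tree: B1–B2, B2–B3, B3–B4

Each bag holds 2 vertices, so the decomposition has width 1, which upper-bounds the treewidth. G has an edge, so its treewidth is at least 1. The upper and lower bounds meet at 1, so that is the treewidth.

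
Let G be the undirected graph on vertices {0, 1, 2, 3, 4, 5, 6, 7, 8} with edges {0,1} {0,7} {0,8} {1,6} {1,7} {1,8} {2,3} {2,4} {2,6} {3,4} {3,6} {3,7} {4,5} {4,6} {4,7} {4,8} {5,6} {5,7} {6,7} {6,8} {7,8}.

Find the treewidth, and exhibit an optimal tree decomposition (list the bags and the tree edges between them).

Each bag holds 4 vertices, so the decomposition has width 3, which upper-bounds the treewidth. Conversely, {0, 1, 7, 8} is a clique of size 4, and the vertices of any clique must share a bag in every tree decomposition; so some bag has ≥ 4 vertices and tw(G) ≥ 3. Combining the bounds, tw(G) = 3.

Treewidth 3.
One such decomposition:
Bags: B1 = {1, 6, 7, 8}  B2 = {4, 6, 7, 8}  B3 = {0, 1, 7, 8}  B4 = {3, 4, 6, 7}  B5 = {2, 3, 4, 6}  B6 = {4, 5, 6, 7}
Tree: B1–B2, B1–B3, B2–B4, B4–B5, B4–B6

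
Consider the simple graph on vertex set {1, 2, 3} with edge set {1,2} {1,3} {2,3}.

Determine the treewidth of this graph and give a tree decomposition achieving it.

A single bag containing all 3 vertices is trivially a valid decomposition of width 2. On the other hand G contains the 3-clique {1, 2, 3}. A clique must lie in a single bag of any decomposition, so no decomposition can have width below 2. Combining the bounds, tw(G) = 2.

Treewidth 2.
Bags: B1 = {1, 2, 3}
Tree: (single bag)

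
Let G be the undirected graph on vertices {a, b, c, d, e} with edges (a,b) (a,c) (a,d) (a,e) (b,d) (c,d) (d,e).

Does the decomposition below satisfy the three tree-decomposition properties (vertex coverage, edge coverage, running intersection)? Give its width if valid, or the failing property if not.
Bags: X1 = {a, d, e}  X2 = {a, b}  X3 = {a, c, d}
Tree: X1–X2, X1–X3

No — edge (d,b) lies in no bag.

A tree decomposition must satisfy three properties: every vertex lies in some bag; for every edge, both endpoints lie together in some bag; and for every vertex, the bags containing it form a connected subtree. Here edge (d,b) lies in no bag, so the decomposition is invalid.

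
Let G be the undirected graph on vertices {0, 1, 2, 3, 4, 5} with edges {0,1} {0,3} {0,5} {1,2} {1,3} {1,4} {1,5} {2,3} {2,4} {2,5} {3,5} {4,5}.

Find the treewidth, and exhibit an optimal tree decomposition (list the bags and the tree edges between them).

Treewidth 3.
One optimal decomposition is:
Bags: B1 = {1, 2, 4, 5}  B2 = {1, 2, 3, 5}  B3 = {0, 1, 3, 5}
Tree: B1–B2, B2–B3

The largest bag has 4 vertices, giving width 3; this decomposition certifies tw(G) ≤ 3. Conversely, {0, 1, 3, 5} is a clique of size 4, and the vertices of any clique must share a bag in every tree decomposition; so some bag has ≥ 4 vertices and tw(G) ≥ 3. Combining the bounds, tw(G) = 3.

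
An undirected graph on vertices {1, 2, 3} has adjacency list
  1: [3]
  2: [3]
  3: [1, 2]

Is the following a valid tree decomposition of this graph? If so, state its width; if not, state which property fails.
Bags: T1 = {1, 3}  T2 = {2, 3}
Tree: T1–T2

Vertex coverage: the bags together contain {1, 2, 3}, the full vertex set. Edge coverage: each edge of G has both endpoints in at least one bag. Running intersection: for every vertex, the bags containing it form a connected subtree. All three properties hold, so this is a valid tree decomposition of width max|bag| − 1 = 1, and hence tw(G) ≤ 1.

Yes; width 1.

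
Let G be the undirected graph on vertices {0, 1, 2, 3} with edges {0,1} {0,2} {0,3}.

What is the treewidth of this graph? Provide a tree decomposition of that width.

Each bag holds 2 vertices, so the decomposition has width 1, which upper-bounds the treewidth. Since G has at least one edge (e.g. 2–0), it is not an edgeless graph, so tw(G) ≥ 1. Combining the bounds, tw(G) = 1.

Treewidth 1.
One optimal decomposition is:
Bags: B1 = {0, 2}  B2 = {0, 3}  B3 = {0, 1}
Tree: B1–B2, B1–B3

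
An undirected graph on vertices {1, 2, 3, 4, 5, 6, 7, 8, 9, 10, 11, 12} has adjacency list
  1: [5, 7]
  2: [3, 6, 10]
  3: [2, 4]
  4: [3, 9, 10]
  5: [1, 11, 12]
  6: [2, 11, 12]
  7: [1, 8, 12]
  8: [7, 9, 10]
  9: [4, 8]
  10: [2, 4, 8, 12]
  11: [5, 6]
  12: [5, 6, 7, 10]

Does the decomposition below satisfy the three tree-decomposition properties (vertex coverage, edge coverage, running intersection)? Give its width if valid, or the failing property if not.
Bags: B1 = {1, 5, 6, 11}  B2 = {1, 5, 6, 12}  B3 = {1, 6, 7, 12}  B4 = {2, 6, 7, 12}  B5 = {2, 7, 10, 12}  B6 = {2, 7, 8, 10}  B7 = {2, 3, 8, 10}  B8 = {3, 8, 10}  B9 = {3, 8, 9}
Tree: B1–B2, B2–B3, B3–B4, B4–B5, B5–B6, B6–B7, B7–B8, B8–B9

No — vertex 4 appears in no bag.

A tree decomposition must satisfy three properties: every vertex lies in some bag; for every edge, both endpoints lie together in some bag; and for every vertex, the bags containing it form a connected subtree. Here vertex 4 appears in no bag, so the decomposition is invalid.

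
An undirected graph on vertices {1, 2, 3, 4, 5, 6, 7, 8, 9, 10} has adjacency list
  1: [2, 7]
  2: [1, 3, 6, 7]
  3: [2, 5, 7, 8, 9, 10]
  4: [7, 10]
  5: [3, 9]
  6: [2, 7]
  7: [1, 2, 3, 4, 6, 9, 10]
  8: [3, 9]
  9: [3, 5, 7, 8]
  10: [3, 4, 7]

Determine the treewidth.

A width-2 tree decomposition is:
Bags: B1 = {3, 7, 9}  B2 = {3, 7, 10}  B3 = {2, 3, 7}  B4 = {2, 6, 7}  B5 = {3, 5, 9}  B6 = {1, 2, 7}  B7 = {4, 7, 10}  B8 = {3, 8, 9}
Tree: B1–B2, B1–B3, B3–B4, B1–B5, B4–B6, B2–B7, B5–B8
The largest bag has 3 vertices, giving width 2; this decomposition certifies tw(G) ≤ 2. On the other hand G contains the 3-clique {3, 8, 9}. A clique must lie in a single bag of any decomposition, so no decomposition can have width below 2. The upper and lower bounds meet at 2, so that is the treewidth.

2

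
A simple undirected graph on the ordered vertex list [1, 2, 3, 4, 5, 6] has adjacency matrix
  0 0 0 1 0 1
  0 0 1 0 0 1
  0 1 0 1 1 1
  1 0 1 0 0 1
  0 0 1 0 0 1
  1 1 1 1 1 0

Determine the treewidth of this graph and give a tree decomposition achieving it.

Treewidth 2.
One such decomposition:
Bags: B1 = {2, 3, 6}  B2 = {3, 5, 6}  B3 = {3, 4, 6}  B4 = {1, 4, 6}
Tree: B1–B2, B2–B3, B3–B4

Each bag holds 3 vertices, so the decomposition has width 2, which upper-bounds the treewidth. For the lower bound, the 3 vertices {1, 4, 6} are pairwise adjacent, and any tree decomposition puts a clique entirely inside one bag — forcing width ≥ 2. The upper and lower bounds meet at 2, so that is the treewidth.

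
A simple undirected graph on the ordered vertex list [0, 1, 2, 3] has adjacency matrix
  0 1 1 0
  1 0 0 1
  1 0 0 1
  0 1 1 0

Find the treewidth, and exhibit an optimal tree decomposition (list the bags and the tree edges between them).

The largest bag has 3 vertices, giving width 2; this decomposition certifies tw(G) ≤ 2. The edges 1–3–2–0–1 form a cycle, so G is not a tree and its treewidth is at least 2. The upper and lower bounds meet at 2, so that is the treewidth.

Treewidth 2.
One optimal decomposition is:
Bags: B1 = {1, 2, 3}  B2 = {0, 1, 2}
Tree: B1–B2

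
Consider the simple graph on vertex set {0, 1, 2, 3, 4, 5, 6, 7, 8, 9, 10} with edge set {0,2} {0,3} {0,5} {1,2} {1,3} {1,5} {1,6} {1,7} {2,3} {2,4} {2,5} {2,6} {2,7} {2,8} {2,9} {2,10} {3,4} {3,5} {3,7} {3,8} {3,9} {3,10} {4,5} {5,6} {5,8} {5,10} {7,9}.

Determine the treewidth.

A width-3 tree decomposition is:
Bags: B1 = {1, 2, 3, 5}  B2 = {1, 2, 3, 7}  B3 = {2, 3, 5, 10}  B4 = {2, 3, 4, 5}  B5 = {1, 2, 5, 6}  B6 = {0, 2, 3, 5}  B7 = {2, 3, 5, 8}  B8 = {2, 3, 7, 9}
Tree: B1–B2, B1–B3, B1–B4, B1–B5, B1–B6, B1–B7, B2–B8
Every bag has size at most 4, so the width is 4 − 1 = 3 and tw(G) ≤ 3. Conversely, {2, 3, 7, 9} is a clique of size 4, and the vertices of any clique must share a bag in every tree decomposition; so some bag has ≥ 4 vertices and tw(G) ≥ 3. Hence tw(G) = 3 exactly.

3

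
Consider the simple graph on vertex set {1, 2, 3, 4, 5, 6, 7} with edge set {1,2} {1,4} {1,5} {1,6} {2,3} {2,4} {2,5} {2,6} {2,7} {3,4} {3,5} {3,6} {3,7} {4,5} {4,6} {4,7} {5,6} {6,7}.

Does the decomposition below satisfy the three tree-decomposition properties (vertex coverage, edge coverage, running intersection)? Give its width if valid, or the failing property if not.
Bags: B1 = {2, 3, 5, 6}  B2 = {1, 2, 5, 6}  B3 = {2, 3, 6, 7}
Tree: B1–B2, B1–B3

A tree decomposition must satisfy three properties: every vertex lies in some bag; for every edge, both endpoints lie together in some bag; and for every vertex, the bags containing it form a connected subtree. Here vertex 4 appears in no bag, so the decomposition is invalid.

No — vertex 4 appears in no bag.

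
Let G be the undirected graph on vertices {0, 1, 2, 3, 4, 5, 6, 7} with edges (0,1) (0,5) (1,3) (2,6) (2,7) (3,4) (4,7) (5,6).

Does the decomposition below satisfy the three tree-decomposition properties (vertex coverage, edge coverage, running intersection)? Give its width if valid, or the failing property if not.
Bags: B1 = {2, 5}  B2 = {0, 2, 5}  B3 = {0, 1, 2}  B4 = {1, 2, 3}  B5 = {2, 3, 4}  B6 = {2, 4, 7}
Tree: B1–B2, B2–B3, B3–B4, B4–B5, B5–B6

A tree decomposition must satisfy three properties: every vertex lies in some bag; for every edge, both endpoints lie together in some bag; and for every vertex, the bags containing it form a connected subtree. Here vertex 6 appears in no bag, so the decomposition is invalid.

No — vertex 6 appears in no bag.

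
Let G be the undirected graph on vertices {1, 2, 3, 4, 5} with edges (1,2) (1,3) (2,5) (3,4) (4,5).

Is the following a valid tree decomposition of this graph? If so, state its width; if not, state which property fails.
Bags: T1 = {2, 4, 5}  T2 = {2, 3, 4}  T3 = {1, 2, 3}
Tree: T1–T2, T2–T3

Yes; width 2.

Every vertex of G appears in some bag (union = {1, 2, 3, 4, 5}); every edge is covered by a bag; and for each vertex v the set of bags containing v is connected in the bag tree. The decomposition is therefore valid. The largest bag has 3 vertices, so the width is 2.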